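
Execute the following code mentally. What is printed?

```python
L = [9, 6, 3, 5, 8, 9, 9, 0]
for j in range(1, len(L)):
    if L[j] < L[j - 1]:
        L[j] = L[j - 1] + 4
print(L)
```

j=1: 6<9, L[1] = 9+4 = 13 → [9, 13, 3, 5, 8, 9, 9, 0]
j=2: 3<13, L[2] = 13+4 = 17 → [9, 13, 17, 5, 8, 9, 9, 0]
j=3: 5<17, L[3] = 17+4 = 21 → [9, 13, 17, 21, 8, 9, 9, 0]
j=4: 8<21, L[4] = 21+4 = 25 → [9, 13, 17, 21, 25, 9, 9, 0]
j=5: 9<25, L[5] = 25+4 = 29 → [9, 13, 17, 21, 25, 29, 9, 0]
j=6: 9<29, L[6] = 29+4 = 33 → [9, 13, 17, 21, 25, 29, 33, 0]
j=7: 0<33, L[7] = 33+4 = 37 → [9, 13, 17, 21, 25, 29, 33, 37]

[9, 13, 17, 21, 25, 29, 33, 37]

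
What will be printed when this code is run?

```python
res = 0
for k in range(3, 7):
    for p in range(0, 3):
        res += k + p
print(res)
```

66

k=3,p=0: res = 0+3 = 3
k=3,p=1: res = 3+4 = 7
k=3,p=2: res = 7+5 = 12
k=4,p=0: res = 12+4 = 16
k=4,p=1: res = 16+5 = 21
k=4,p=2: res = 21+6 = 27
k=5,p=0: res = 27+5 = 32
k=5,p=1: res = 32+6 = 38
k=5,p=2: res = 38+7 = 45
k=6,p=0: res = 45+6 = 51
k=6,p=1: res = 51+7 = 58
k=6,p=2: res = 58+8 = 66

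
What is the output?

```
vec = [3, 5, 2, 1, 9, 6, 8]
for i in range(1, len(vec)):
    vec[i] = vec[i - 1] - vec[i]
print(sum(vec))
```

i=1: vec[1] = 3-5 = -2 → [3, -2, 2, 1, 9, 6, 8]
i=2: vec[2] = (-2)-2 = -4 → [3, -2, -4, 1, 9, 6, 8]
i=3: vec[3] = (-4)-1 = -5 → [3, -2, -4, -5, 9, 6, 8]
i=4: vec[4] = (-5)-9 = -14 → [3, -2, -4, -5, -14, 6, 8]
i=5: vec[5] = (-14)-6 = -20 → [3, -2, -4, -5, -14, -20, 8]
i=6: vec[6] = (-20)-8 = -28 → [3, -2, -4, -5, -14, -20, -28]
sum = -70

-70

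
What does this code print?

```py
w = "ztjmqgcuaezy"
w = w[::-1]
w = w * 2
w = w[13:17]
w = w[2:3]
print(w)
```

a

reverse → 'yzeaucgqmjtz'
repeat ×2 → 'yzeaucgqmjtzyzeaucgqmjtz'
slice [13:17] → 'zeau'
slice [2:3] → 'a'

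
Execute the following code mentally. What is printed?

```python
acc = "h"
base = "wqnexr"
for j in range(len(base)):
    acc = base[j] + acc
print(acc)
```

rxenqwh

j=0: prepend 'w' → 'wh'
j=1: prepend 'q' → 'qwh'
j=2: prepend 'n' → 'nqwh'
j=3: prepend 'e' → 'enqwh'
j=4: prepend 'x' → 'xenqwh'
j=5: prepend 'r' → 'rxenqwh'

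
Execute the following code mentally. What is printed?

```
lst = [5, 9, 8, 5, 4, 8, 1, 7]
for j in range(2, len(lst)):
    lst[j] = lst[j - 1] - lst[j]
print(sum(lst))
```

-54

j=2: lst[2] = 9-8 = 1 → [5, 9, 1, 5, 4, 8, 1, 7]
j=3: lst[3] = 1-5 = -4 → [5, 9, 1, -4, 4, 8, 1, 7]
j=4: lst[4] = (-4)-4 = -8 → [5, 9, 1, -4, -8, 8, 1, 7]
j=5: lst[5] = (-8)-8 = -16 → [5, 9, 1, -4, -8, -16, 1, 7]
j=6: lst[6] = (-16)-1 = -17 → [5, 9, 1, -4, -8, -16, -17, 7]
j=7: lst[7] = (-17)-7 = -24 → [5, 9, 1, -4, -8, -16, -17, -24]
sum = -54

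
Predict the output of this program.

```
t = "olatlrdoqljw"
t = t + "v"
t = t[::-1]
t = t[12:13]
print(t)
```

o

+ 'v' → 'olatlrdoqljwv'
reverse → 'vwjlqodrltalo'
slice [12:13] → 'o'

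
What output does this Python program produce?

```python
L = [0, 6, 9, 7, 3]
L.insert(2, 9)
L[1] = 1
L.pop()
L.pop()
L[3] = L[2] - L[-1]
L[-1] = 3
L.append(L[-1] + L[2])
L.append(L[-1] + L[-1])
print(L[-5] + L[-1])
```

25

insert 9 at 2 → [0, 6, 9, 9, 7, 3]
L[1] = 1 → [0, 1, 9, 9, 7, 3]
pop() removes 3 → [0, 1, 9, 9, 7]
pop() removes 7 → [0, 1, 9, 9]
L[3] = L[2]-L[-1] = 9-9 = 0 → [0, 1, 9, 0]
L[-1] = 3 → [0, 1, 9, 3]
append L[-1]+L[2] = 3+9 = 12 → [0, 1, 9, 3, 12]
append L[-1]+L[-1] = 12+12 = 24 → [0, 1, 9, 3, 12, 24]
L[-5]+L[-1] = 1+24 = 25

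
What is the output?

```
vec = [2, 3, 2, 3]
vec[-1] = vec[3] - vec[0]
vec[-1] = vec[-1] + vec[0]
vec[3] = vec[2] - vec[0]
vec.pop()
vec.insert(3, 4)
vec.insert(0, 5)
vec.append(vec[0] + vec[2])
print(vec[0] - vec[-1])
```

-3

vec[-1] = vec[3]-vec[0] = 3-2 = 1 → [2, 3, 2, 1]
vec[-1] = vec[-1]+vec[0] = 1+2 = 3 → [2, 3, 2, 3]
vec[3] = vec[2]-vec[0] = 2-2 = 0 → [2, 3, 2, 0]
pop() removes 0 → [2, 3, 2]
insert 4 at 3 → [2, 3, 2, 4]
insert 5 at 0 → [5, 2, 3, 2, 4]
append vec[0]+vec[2] = 5+3 = 8 → [5, 2, 3, 2, 4, 8]
vec[0]-vec[-1] = 5-8 = -3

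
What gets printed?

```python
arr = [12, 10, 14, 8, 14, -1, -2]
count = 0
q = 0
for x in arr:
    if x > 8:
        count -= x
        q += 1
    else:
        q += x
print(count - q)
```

-59

x=12: >8, count = 0-12 = -12; q=1
x=10: >8, count = (-12)-10 = -22; q=2
x=14: >8, count = (-22)-14 = -36; q=3
x=8: not >8; q=11
x=14: >8, count = (-36)-14 = -50; q=12
x=-1: not >8; q=11
x=-2: not >8; q=9
count-q = (-50)-9 = -59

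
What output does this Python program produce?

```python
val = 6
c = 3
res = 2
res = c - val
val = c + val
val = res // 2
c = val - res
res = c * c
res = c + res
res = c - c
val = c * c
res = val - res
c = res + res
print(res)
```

1

res = 3-6 = -3
val = 3+6 = 9
val = (-3)//2 = -2
c = (-2)-(-3) = 1
res = 1*1 = 1
res = 1+1 = 2
res = 1-1 = 0
val = 1*1 = 1
res = 1-0 = 1
c = 1+1 = 2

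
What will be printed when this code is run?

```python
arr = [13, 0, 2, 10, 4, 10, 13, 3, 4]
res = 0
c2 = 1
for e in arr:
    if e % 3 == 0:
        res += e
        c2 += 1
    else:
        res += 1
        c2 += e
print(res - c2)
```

e=13: not %3==0, res = 0+1 = 1; c2=14
e=0: %3==0, res = 1+0 = 1; c2=15
e=2: not %3==0, res = 1+1 = 2; c2=17
e=10: not %3==0, res = 2+1 = 3; c2=27
e=4: not %3==0, res = 3+1 = 4; c2=31
e=10: not %3==0, res = 4+1 = 5; c2=41
e=13: not %3==0, res = 5+1 = 6; c2=54
e=3: %3==0, res = 6+3 = 9; c2=55
e=4: not %3==0, res = 9+1 = 10; c2=59
res-c2 = 10-59 = -49

-49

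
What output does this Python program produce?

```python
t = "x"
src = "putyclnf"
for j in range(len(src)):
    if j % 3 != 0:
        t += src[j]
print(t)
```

j=0: skip
j=1: add 'u' → 'xu'
j=2: add 't' → 'xut'
j=3: skip
j=4: add 'c' → 'xutc'
j=5: add 'l' → 'xutcl'
j=6: skip
j=7: add 'f' → 'xutclf'

xutclf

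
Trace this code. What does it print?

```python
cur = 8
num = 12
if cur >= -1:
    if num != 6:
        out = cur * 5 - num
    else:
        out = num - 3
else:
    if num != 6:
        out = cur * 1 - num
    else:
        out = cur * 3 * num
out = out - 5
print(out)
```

cur=8, num=12
cur >= -1 is True; num != 6 is True
→ out = cur * 5 - num = 28
out = 28-5 = 23

23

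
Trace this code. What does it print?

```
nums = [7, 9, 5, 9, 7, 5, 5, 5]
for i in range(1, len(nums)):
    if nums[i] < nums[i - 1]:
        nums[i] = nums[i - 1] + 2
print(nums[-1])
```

21

i=1: 9>=7, unchanged → [7, 9, 5, 9, 7, 5, 5, 5]
i=2: 5<9, nums[2] = 9+2 = 11 → [7, 9, 11, 9, 7, 5, 5, 5]
i=3: 9<11, nums[3] = 11+2 = 13 → [7, 9, 11, 13, 7, 5, 5, 5]
i=4: 7<13, nums[4] = 13+2 = 15 → [7, 9, 11, 13, 15, 5, 5, 5]
i=5: 5<15, nums[5] = 15+2 = 17 → [7, 9, 11, 13, 15, 17, 5, 5]
i=6: 5<17, nums[6] = 17+2 = 19 → [7, 9, 11, 13, 15, 17, 19, 5]
i=7: 5<19, nums[7] = 19+2 = 21 → [7, 9, 11, 13, 15, 17, 19, 21]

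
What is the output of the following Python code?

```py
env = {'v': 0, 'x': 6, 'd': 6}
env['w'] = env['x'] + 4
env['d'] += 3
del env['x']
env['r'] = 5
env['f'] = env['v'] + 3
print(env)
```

{'v': 0, 'd': 9, 'w': 10, 'r': 5, 'f': 3}

env['w'] = env['x']+4 = 10 → {'v': 0, 'x': 6, 'd': 6, 'w': 10}
env['d'] = 6+3 = 9 → {'v': 0, 'x': 6, 'd': 9, 'w': 10}
del 'x' → {'v': 0, 'd': 9, 'w': 10}
env['r'] = 5 → {'v': 0, 'd': 9, 'w': 10, 'r': 5}
env['f'] = env['v']+3 = 3 → {'v': 0, 'd': 9, 'w': 10, 'r': 5, 'f': 3}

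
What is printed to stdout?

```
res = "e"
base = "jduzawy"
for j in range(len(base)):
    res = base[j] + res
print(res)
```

ywazudje

j=0: prepend 'j' → 'je'
j=1: prepend 'd' → 'dje'
j=2: prepend 'u' → 'udje'
j=3: prepend 'z' → 'zudje'
j=4: prepend 'a' → 'azudje'
j=5: prepend 'w' → 'wazudje'
j=6: prepend 'y' → 'ywazudje'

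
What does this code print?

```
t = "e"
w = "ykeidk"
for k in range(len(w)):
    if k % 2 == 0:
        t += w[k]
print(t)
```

eyed

k=0: add 'y' → 'ey'
k=1: skip
k=2: add 'e' → 'eye'
k=3: skip
k=4: add 'd' → 'eyed'
k=5: skip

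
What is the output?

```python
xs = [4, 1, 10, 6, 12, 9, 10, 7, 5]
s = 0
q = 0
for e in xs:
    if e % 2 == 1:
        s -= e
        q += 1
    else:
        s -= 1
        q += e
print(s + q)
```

19

e=4: not odd, s = 0-1 = -1; q=4
e=1: odd, s = (-1)-1 = -2; q=5
e=10: not odd, s = (-2)-1 = -3; q=15
e=6: not odd, s = (-3)-1 = -4; q=21
e=12: not odd, s = (-4)-1 = -5; q=33
e=9: odd, s = (-5)-9 = -14; q=34
e=10: not odd, s = (-14)-1 = -15; q=44
e=7: odd, s = (-15)-7 = -22; q=45
e=5: odd, s = (-22)-5 = -27; q=46
s+q = (-27)+46 = 19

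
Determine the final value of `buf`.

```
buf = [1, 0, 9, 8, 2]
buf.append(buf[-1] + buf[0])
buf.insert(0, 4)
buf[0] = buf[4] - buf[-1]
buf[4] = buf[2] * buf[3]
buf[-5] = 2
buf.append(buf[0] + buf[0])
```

append buf[-1]+buf[0] = 2+1 = 3 → [1, 0, 9, 8, 2, 3]
insert 4 at 0 → [4, 1, 0, 9, 8, 2, 3]
buf[0] = buf[4]-buf[-1] = 8-3 = 5 → [5, 1, 0, 9, 8, 2, 3]
buf[4] = buf[2]*buf[3] = 0*9 = 0 → [5, 1, 0, 9, 0, 2, 3]
buf[-5] = 2 → [5, 1, 2, 9, 0, 2, 3]
append buf[0]+buf[0] = 5+5 = 10 → [5, 1, 2, 9, 0, 2, 3, 10]

[5, 1, 2, 9, 0, 2, 3, 10]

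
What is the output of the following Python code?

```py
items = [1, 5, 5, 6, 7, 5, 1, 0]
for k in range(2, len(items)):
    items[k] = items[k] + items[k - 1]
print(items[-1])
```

k=2: items[2] = 5+5 = 10 → [1, 5, 10, 6, 7, 5, 1, 0]
k=3: items[3] = 6+10 = 16 → [1, 5, 10, 16, 7, 5, 1, 0]
k=4: items[4] = 7+16 = 23 → [1, 5, 10, 16, 23, 5, 1, 0]
k=5: items[5] = 5+23 = 28 → [1, 5, 10, 16, 23, 28, 1, 0]
k=6: items[6] = 1+28 = 29 → [1, 5, 10, 16, 23, 28, 29, 0]
k=7: items[7] = 0+29 = 29 → [1, 5, 10, 16, 23, 28, 29, 29]

29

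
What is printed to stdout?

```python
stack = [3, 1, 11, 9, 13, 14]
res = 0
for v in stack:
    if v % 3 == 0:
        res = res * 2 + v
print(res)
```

15

v=3: %3==0, res = 0*2+3 = 3
v=1: not %3==0
v=11: not %3==0
v=9: %3==0, res = 3*2+9 = 15
v=13: not %3==0
v=14: not %3==0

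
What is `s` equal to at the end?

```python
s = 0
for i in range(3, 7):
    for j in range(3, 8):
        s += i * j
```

450

i=3,j=3: s = 0+9 = 9
i=3,j=4: s = 9+12 = 21
i=3,j=5: s = 21+15 = 36
i=3,j=6: s = 36+18 = 54
i=3,j=7: s = 54+21 = 75
i=4,j=3: s = 75+12 = 87
i=4,j=4: s = 87+16 = 103
i=4,j=5: s = 103+20 = 123
i=4,j=6: s = 123+24 = 147
i=4,j=7: s = 147+28 = 175
i=5,j=3: s = 175+15 = 190
i=5,j=4: s = 190+20 = 210
i=5,j=5: s = 210+25 = 235
i=5,j=6: s = 235+30 = 265
i=5,j=7: s = 265+35 = 300
i=6,j=3: s = 300+18 = 318
i=6,j=4: s = 318+24 = 342
i=6,j=5: s = 342+30 = 372
i=6,j=6: s = 372+36 = 408
i=6,j=7: s = 408+42 = 450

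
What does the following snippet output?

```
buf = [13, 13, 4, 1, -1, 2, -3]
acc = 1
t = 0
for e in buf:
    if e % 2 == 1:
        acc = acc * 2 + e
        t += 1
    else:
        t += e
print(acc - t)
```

e=13: odd, acc = 1*2+13 = 15; t=1
e=13: odd, acc = 15*2+13 = 43; t=2
e=4: not odd; t=6
e=1: odd, acc = 43*2+1 = 87; t=7
e=-1: odd, acc = 87*2+(-1) = 173; t=8
e=2: not odd; t=10
e=-3: odd, acc = 173*2+(-3) = 343; t=11
acc-t = 343-11 = 332

332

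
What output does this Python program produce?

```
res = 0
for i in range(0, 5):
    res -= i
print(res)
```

i=0: res = 0-0 = 0
i=1: res = 0-1 = -1
i=2: res = (-1)-2 = -3
i=3: res = (-3)-3 = -6
i=4: res = (-6)-4 = -10

-10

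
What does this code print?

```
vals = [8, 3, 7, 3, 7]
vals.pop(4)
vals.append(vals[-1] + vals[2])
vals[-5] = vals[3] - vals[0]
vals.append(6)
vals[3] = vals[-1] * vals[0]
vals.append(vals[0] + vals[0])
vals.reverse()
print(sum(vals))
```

pop(4) removes 7 → [8, 3, 7, 3]
append vals[-1]+vals[2] = 3+7 = 10 → [8, 3, 7, 3, 10]
vals[-5] = vals[3]-vals[0] = 3-8 = -5 → [-5, 3, 7, 3, 10]
append 6 → [-5, 3, 7, 3, 10, 6]
vals[3] = vals[-1]*vals[0] = 6*(-5) = -30 → [-5, 3, 7, -30, 10, 6]
append vals[0]+vals[0] = (-5)+(-5) = -10 → [-5, 3, 7, -30, 10, 6, -10]
reverse → [-10, 6, 10, -30, 7, 3, -5]
sum = -19

-19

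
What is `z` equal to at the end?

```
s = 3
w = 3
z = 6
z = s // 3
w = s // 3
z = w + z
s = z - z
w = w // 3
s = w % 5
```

z = 3//3 = 1
w = 3//3 = 1
z = 1+1 = 2
s = 2-2 = 0
w = 1//3 = 0
s = 0%5 = 0

2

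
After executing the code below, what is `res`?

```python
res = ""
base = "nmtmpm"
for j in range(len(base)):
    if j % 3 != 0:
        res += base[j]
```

j=0: skip
j=1: add 'm' → 'm'
j=2: add 't' → 'mt'
j=3: skip
j=4: add 'p' → 'mtp'
j=5: add 'm' → 'mtpm'

'mtpm'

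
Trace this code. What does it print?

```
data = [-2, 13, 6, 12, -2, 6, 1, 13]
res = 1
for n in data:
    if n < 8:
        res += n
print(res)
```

10

n=-2: <8, res = 1+(-2) = -1
n=13: not <8
n=6: <8, res = (-1)+6 = 5
n=12: not <8
n=-2: <8, res = 5+(-2) = 3
n=6: <8, res = 3+6 = 9
n=1: <8, res = 9+1 = 10
n=13: not <8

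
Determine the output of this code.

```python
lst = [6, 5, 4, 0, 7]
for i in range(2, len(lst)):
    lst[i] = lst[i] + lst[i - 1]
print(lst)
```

i=2: lst[2] = 4+5 = 9 → [6, 5, 9, 0, 7]
i=3: lst[3] = 0+9 = 9 → [6, 5, 9, 9, 7]
i=4: lst[4] = 7+9 = 16 → [6, 5, 9, 9, 16]

[6, 5, 9, 9, 16]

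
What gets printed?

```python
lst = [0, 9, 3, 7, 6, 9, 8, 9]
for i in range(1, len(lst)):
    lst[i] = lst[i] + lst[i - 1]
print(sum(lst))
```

192

i=1: lst[1] = 9+0 = 9 → [0, 9, 3, 7, 6, 9, 8, 9]
i=2: lst[2] = 3+9 = 12 → [0, 9, 12, 7, 6, 9, 8, 9]
i=3: lst[3] = 7+12 = 19 → [0, 9, 12, 19, 6, 9, 8, 9]
i=4: lst[4] = 6+19 = 25 → [0, 9, 12, 19, 25, 9, 8, 9]
i=5: lst[5] = 9+25 = 34 → [0, 9, 12, 19, 25, 34, 8, 9]
i=6: lst[6] = 8+34 = 42 → [0, 9, 12, 19, 25, 34, 42, 9]
i=7: lst[7] = 9+42 = 51 → [0, 9, 12, 19, 25, 34, 42, 51]
sum = 192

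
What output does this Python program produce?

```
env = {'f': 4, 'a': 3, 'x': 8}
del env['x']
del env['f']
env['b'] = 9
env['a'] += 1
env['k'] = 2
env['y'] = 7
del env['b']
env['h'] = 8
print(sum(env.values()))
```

21

del 'x' → {'f': 4, 'a': 3}
del 'f' → {'a': 3}
env['b'] = 9 → {'a': 3, 'b': 9}
env['a'] = 3+1 = 4 → {'a': 4, 'b': 9}
env['k'] = 2 → {'a': 4, 'b': 9, 'k': 2}
env['y'] = 7 → {'a': 4, 'b': 9, 'k': 2, 'y': 7}
del 'b' → {'a': 4, 'k': 2, 'y': 7}
env['h'] = 8 → {'a': 4, 'k': 2, 'y': 7, 'h': 8}
sum of values = 21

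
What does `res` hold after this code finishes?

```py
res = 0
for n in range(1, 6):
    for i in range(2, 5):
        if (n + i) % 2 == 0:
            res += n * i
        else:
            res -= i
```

39

n=1,i=2: odd sum, res = 0-2 = -2
n=1,i=3: even sum, res = (-2)+3 = 1
n=1,i=4: odd sum, res = 1-4 = -3
n=2,i=2: even sum, res = (-3)+4 = 1
n=2,i=3: odd sum, res = 1-3 = -2
n=2,i=4: even sum, res = (-2)+8 = 6
n=3,i=2: odd sum, res = 6-2 = 4
n=3,i=3: even sum, res = 4+9 = 13
n=3,i=4: odd sum, res = 13-4 = 9
n=4,i=2: even sum, res = 9+8 = 17
n=4,i=3: odd sum, res = 17-3 = 14
n=4,i=4: even sum, res = 14+16 = 30
n=5,i=2: odd sum, res = 30-2 = 28
n=5,i=3: even sum, res = 28+15 = 43
n=5,i=4: odd sum, res = 43-4 = 39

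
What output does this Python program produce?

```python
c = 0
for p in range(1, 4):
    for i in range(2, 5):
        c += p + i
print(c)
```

45

p=1,i=2: c = 0+3 = 3
p=1,i=3: c = 3+4 = 7
p=1,i=4: c = 7+5 = 12
p=2,i=2: c = 12+4 = 16
p=2,i=3: c = 16+5 = 21
p=2,i=4: c = 21+6 = 27
p=3,i=2: c = 27+5 = 32
p=3,i=3: c = 32+6 = 38
p=3,i=4: c = 38+7 = 45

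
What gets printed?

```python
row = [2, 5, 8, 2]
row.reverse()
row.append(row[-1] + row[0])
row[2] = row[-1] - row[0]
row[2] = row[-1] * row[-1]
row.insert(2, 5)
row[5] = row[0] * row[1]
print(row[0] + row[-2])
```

reverse → [2, 8, 5, 2]
append row[-1]+row[0] = 2+2 = 4 → [2, 8, 5, 2, 4]
row[2] = row[-1]-row[0] = 4-2 = 2 → [2, 8, 2, 2, 4]
row[2] = row[-1]*row[-1] = 4*4 = 16 → [2, 8, 16, 2, 4]
insert 5 at 2 → [2, 8, 5, 16, 2, 4]
row[5] = row[0]*row[1] = 2*8 = 16 → [2, 8, 5, 16, 2, 16]
row[0]+row[-2] = 2+2 = 4

4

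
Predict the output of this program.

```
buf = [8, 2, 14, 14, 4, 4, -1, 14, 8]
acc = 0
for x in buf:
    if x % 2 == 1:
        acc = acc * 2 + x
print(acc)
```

-1

x=8: not odd
x=2: not odd
x=14: not odd
x=14: not odd
x=4: not odd
x=4: not odd
x=-1: odd, acc = 0*2+(-1) = -1
x=14: not odd
x=8: not odd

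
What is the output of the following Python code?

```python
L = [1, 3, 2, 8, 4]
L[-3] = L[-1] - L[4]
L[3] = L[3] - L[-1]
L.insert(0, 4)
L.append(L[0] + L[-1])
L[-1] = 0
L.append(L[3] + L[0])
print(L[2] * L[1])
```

3

L[-3] = L[-1]-L[4] = 4-4 = 0 → [1, 3, 0, 8, 4]
L[3] = L[3]-L[-1] = 8-4 = 4 → [1, 3, 0, 4, 4]
insert 4 at 0 → [4, 1, 3, 0, 4, 4]
append L[0]+L[-1] = 4+4 = 8 → [4, 1, 3, 0, 4, 4, 8]
L[-1] = 0 → [4, 1, 3, 0, 4, 4, 0]
append L[3]+L[0] = 0+4 = 4 → [4, 1, 3, 0, 4, 4, 0, 4]
L[2]*L[1] = 3*1 = 3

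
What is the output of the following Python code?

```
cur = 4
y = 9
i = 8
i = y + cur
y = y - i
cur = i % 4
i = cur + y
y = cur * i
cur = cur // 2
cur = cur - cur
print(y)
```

-3

i = 9+4 = 13
y = 9-13 = -4
cur = 13%4 = 1
i = 1+(-4) = -3
y = 1*(-3) = -3
cur = 1//2 = 0
cur = 0-0 = 0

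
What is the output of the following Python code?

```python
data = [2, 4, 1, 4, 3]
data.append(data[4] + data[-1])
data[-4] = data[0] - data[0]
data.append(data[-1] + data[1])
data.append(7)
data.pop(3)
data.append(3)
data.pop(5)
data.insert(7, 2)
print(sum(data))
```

append data[4]+data[-1] = 3+3 = 6 → [2, 4, 1, 4, 3, 6]
data[-4] = data[0]-data[0] = 2-2 = 0 → [2, 4, 0, 4, 3, 6]
append data[-1]+data[1] = 6+4 = 10 → [2, 4, 0, 4, 3, 6, 10]
append 7 → [2, 4, 0, 4, 3, 6, 10, 7]
pop(3) removes 4 → [2, 4, 0, 3, 6, 10, 7]
append 3 → [2, 4, 0, 3, 6, 10, 7, 3]
pop(5) removes 10 → [2, 4, 0, 3, 6, 7, 3]
insert 2 at 7 → [2, 4, 0, 3, 6, 7, 3, 2]
sum = 27

27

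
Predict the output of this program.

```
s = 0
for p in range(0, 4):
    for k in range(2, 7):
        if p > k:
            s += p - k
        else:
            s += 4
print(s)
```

p=0,k=2: not 0>2, s = 0+4 = 4
p=0,k=3: not 0>3, s = 4+4 = 8
p=0,k=4: not 0>4, s = 8+4 = 12
p=0,k=5: not 0>5, s = 12+4 = 16
p=0,k=6: not 0>6, s = 16+4 = 20
p=1,k=2: not 1>2, s = 20+4 = 24
p=1,k=3: not 1>3, s = 24+4 = 28
p=1,k=4: not 1>4, s = 28+4 = 32
p=1,k=5: not 1>5, s = 32+4 = 36
p=1,k=6: not 1>6, s = 36+4 = 40
p=2,k=2: not 2>2, s = 40+4 = 44
p=2,k=3: not 2>3, s = 44+4 = 48
p=2,k=4: not 2>4, s = 48+4 = 52
p=2,k=5: not 2>5, s = 52+4 = 56
p=2,k=6: not 2>6, s = 56+4 = 60
p=3,k=2: 3>2, s = 60+1 = 61
p=3,k=3: not 3>3, s = 61+4 = 65
p=3,k=4: not 3>4, s = 65+4 = 69
p=3,k=5: not 3>5, s = 69+4 = 73
p=3,k=6: not 3>6, s = 73+4 = 77

77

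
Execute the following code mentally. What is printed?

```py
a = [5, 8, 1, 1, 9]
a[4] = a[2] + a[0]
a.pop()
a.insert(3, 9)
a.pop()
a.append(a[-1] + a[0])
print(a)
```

a[4] = a[2]+a[0] = 1+5 = 6 → [5, 8, 1, 1, 6]
pop() removes 6 → [5, 8, 1, 1]
insert 9 at 3 → [5, 8, 1, 9, 1]
pop() removes 1 → [5, 8, 1, 9]
append a[-1]+a[0] = 9+5 = 14 → [5, 8, 1, 9, 14]

[5, 8, 1, 9, 14]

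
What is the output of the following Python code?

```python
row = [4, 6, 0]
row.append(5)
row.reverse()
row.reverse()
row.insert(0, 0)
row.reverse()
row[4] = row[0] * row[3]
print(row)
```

append 5 → [4, 6, 0, 5]
reverse → [5, 0, 6, 4]
reverse → [4, 6, 0, 5]
insert 0 at 0 → [0, 4, 6, 0, 5]
reverse → [5, 0, 6, 4, 0]
row[4] = row[0]*row[3] = 5*4 = 20 → [5, 0, 6, 4, 20]

[5, 0, 6, 4, 20]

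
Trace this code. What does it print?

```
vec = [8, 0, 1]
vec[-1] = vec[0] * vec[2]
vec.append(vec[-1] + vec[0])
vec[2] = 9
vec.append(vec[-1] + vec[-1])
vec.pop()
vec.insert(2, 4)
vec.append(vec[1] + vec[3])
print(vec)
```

vec[-1] = vec[0]*vec[2] = 8*1 = 8 → [8, 0, 8]
append vec[-1]+vec[0] = 8+8 = 16 → [8, 0, 8, 16]
vec[2] = 9 → [8, 0, 9, 16]
append vec[-1]+vec[-1] = 16+16 = 32 → [8, 0, 9, 16, 32]
pop() removes 32 → [8, 0, 9, 16]
insert 4 at 2 → [8, 0, 4, 9, 16]
append vec[1]+vec[3] = 0+9 = 9 → [8, 0, 4, 9, 16, 9]

[8, 0, 4, 9, 16, 9]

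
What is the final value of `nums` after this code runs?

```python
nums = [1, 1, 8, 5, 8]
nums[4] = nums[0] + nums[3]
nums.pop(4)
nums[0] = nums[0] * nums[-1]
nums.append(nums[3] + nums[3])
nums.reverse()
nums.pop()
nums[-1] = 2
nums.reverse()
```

nums[4] = nums[0]+nums[3] = 1+5 = 6 → [1, 1, 8, 5, 6]
pop(4) removes 6 → [1, 1, 8, 5]
nums[0] = nums[0]*nums[-1] = 1*5 = 5 → [5, 1, 8, 5]
append nums[3]+nums[3] = 5+5 = 10 → [5, 1, 8, 5, 10]
reverse → [10, 5, 8, 1, 5]
pop() removes 5 → [10, 5, 8, 1]
nums[-1] = 2 → [10, 5, 8, 2]
reverse → [2, 8, 5, 10]

[2, 8, 5, 10]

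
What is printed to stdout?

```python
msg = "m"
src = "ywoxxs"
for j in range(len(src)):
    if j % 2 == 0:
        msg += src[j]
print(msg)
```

j=0: add 'y' → 'my'
j=1: skip
j=2: add 'o' → 'myo'
j=3: skip
j=4: add 'x' → 'myox'
j=5: skip

myox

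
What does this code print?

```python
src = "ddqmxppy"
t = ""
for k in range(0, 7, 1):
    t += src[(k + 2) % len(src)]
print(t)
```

k=0: add src[2]='q' → 'q'
k=1: add src[3]='m' → 'qm'
k=2: add src[4]='x' → 'qmx'
k=3: add src[5]='p' → 'qmxp'
k=4: add src[6]='p' → 'qmxpp'
k=5: add src[7]='y' → 'qmxppy'
k=6: add src[0]='d' → 'qmxppyd'

qmxppyd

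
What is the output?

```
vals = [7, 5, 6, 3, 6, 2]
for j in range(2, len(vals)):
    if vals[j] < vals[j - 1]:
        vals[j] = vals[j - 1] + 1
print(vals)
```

j=2: 6>=5, unchanged → [7, 5, 6, 3, 6, 2]
j=3: 3<6, vals[3] = 6+1 = 7 → [7, 5, 6, 7, 6, 2]
j=4: 6<7, vals[4] = 7+1 = 8 → [7, 5, 6, 7, 8, 2]
j=5: 2<8, vals[5] = 8+1 = 9 → [7, 5, 6, 7, 8, 9]

[7, 5, 6, 7, 8, 9]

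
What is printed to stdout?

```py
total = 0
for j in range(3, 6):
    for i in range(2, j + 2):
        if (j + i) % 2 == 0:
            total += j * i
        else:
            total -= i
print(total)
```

47

j=3,i=2: odd sum, total = 0-2 = -2
j=3,i=3: even sum, total = (-2)+9 = 7
j=3,i=4: odd sum, total = 7-4 = 3
j=4,i=2: even sum, total = 3+8 = 11
j=4,i=3: odd sum, total = 11-3 = 8
j=4,i=4: even sum, total = 8+16 = 24
j=4,i=5: odd sum, total = 24-5 = 19
j=5,i=2: odd sum, total = 19-2 = 17
j=5,i=3: even sum, total = 17+15 = 32
j=5,i=4: odd sum, total = 32-4 = 28
j=5,i=5: even sum, total = 28+25 = 53
j=5,i=6: odd sum, total = 53-6 = 47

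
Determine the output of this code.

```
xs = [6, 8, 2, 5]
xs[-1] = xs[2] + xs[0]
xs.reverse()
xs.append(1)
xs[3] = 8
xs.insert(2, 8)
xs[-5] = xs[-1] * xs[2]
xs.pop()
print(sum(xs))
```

xs[-1] = xs[2]+xs[0] = 2+6 = 8 → [6, 8, 2, 8]
reverse → [8, 2, 8, 6]
append 1 → [8, 2, 8, 6, 1]
xs[3] = 8 → [8, 2, 8, 8, 1]
insert 8 at 2 → [8, 2, 8, 8, 8, 1]
xs[-5] = xs[-1]*xs[2] = 1*8 = 8 → [8, 8, 8, 8, 8, 1]
pop() removes 1 → [8, 8, 8, 8, 8]
sum = 40

40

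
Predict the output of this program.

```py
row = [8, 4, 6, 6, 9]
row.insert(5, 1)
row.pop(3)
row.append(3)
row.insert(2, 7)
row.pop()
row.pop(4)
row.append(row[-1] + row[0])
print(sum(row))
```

35

insert 1 at 5 → [8, 4, 6, 6, 9, 1]
pop(3) removes 6 → [8, 4, 6, 9, 1]
append 3 → [8, 4, 6, 9, 1, 3]
insert 7 at 2 → [8, 4, 7, 6, 9, 1, 3]
pop() removes 3 → [8, 4, 7, 6, 9, 1]
pop(4) removes 9 → [8, 4, 7, 6, 1]
append row[-1]+row[0] = 1+8 = 9 → [8, 4, 7, 6, 1, 9]
sum = 35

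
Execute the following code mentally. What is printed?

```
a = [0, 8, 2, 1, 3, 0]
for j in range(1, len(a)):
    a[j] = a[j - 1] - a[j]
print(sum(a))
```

j=1: a[1] = 0-8 = -8 → [0, -8, 2, 1, 3, 0]
j=2: a[2] = (-8)-2 = -10 → [0, -8, -10, 1, 3, 0]
j=3: a[3] = (-10)-1 = -11 → [0, -8, -10, -11, 3, 0]
j=4: a[4] = (-11)-3 = -14 → [0, -8, -10, -11, -14, 0]
j=5: a[5] = (-14)-0 = -14 → [0, -8, -10, -11, -14, -14]
sum = -57

-57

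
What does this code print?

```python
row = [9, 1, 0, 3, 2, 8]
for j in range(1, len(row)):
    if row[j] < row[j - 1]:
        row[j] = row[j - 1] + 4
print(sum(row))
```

j=1: 1<9, row[1] = 9+4 = 13 → [9, 13, 0, 3, 2, 8]
j=2: 0<13, row[2] = 13+4 = 17 → [9, 13, 17, 3, 2, 8]
j=3: 3<17, row[3] = 17+4 = 21 → [9, 13, 17, 21, 2, 8]
j=4: 2<21, row[4] = 21+4 = 25 → [9, 13, 17, 21, 25, 8]
j=5: 8<25, row[5] = 25+4 = 29 → [9, 13, 17, 21, 25, 29]
sum = 114

114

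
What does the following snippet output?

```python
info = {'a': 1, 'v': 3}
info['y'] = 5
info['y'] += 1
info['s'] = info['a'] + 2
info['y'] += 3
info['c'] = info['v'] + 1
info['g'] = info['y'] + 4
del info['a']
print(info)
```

info['y'] = 5 → {'a': 1, 'v': 3, 'y': 5}
info['y'] = 5+1 = 6 → {'a': 1, 'v': 3, 'y': 6}
info['s'] = info['a']+2 = 3 → {'a': 1, 'v': 3, 'y': 6, 's': 3}
info['y'] = 6+3 = 9 → {'a': 1, 'v': 3, 'y': 9, 's': 3}
info['c'] = info['v']+1 = 4 → {'a': 1, 'v': 3, 'y': 9, 's': 3, 'c': 4}
info['g'] = info['y']+4 = 13 → {'a': 1, 'v': 3, 'y': 9, 's': 3, 'c': 4, 'g': 13}
del 'a' → {'v': 3, 'y': 9, 's': 3, 'c': 4, 'g': 13}

{'v': 3, 'y': 9, 's': 3, 'c': 4, 'g': 13}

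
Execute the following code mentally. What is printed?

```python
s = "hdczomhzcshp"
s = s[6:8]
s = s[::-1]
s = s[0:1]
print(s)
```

z

slice [6:8] → 'hz'
reverse → 'zh'
slice [0:1] → 'z'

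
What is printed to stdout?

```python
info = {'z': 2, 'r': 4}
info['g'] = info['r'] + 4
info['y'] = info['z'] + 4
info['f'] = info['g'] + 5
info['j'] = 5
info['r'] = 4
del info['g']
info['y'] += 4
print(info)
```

info['g'] = info['r']+4 = 8 → {'z': 2, 'r': 4, 'g': 8}
info['y'] = info['z']+4 = 6 → {'z': 2, 'r': 4, 'g': 8, 'y': 6}
info['f'] = info['g']+5 = 13 → {'z': 2, 'r': 4, 'g': 8, 'y': 6, 'f': 13}
info['j'] = 5 → {'z': 2, 'r': 4, 'g': 8, 'y': 6, 'f': 13, 'j': 5}
info['r'] = 4 → {'z': 2, 'r': 4, 'g': 8, 'y': 6, 'f': 13, 'j': 5}
del 'g' → {'z': 2, 'r': 4, 'y': 6, 'f': 13, 'j': 5}
info['y'] = 6+4 = 10 → {'z': 2, 'r': 4, 'y': 10, 'f': 13, 'j': 5}

{'z': 2, 'r': 4, 'y': 10, 'f': 13, 'j': 5}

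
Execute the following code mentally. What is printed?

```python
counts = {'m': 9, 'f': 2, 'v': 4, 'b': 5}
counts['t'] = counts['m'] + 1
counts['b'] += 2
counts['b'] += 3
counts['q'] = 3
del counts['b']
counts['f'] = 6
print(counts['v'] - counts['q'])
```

counts['t'] = counts['m']+1 = 10 → {'m': 9, 'f': 2, 'v': 4, 'b': 5, 't': 10}
counts['b'] = 5+2 = 7 → {'m': 9, 'f': 2, 'v': 4, 'b': 7, 't': 10}
counts['b'] = 7+3 = 10 → {'m': 9, 'f': 2, 'v': 4, 'b': 10, 't': 10}
counts['q'] = 3 → {'m': 9, 'f': 2, 'v': 4, 'b': 10, 't': 10, 'q': 3}
del 'b' → {'m': 9, 'f': 2, 'v': 4, 't': 10, 'q': 3}
counts['f'] = 6 → {'m': 9, 'f': 6, 'v': 4, 't': 10, 'q': 3}
counts['v']-counts['q'] = 4-3 = 1

1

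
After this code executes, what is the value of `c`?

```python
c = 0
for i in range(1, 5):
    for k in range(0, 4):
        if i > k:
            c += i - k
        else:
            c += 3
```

i=1,k=0: 1>0, c = 0+1 = 1
i=1,k=1: not 1>1, c = 1+3 = 4
i=1,k=2: not 1>2, c = 4+3 = 7
i=1,k=3: not 1>3, c = 7+3 = 10
i=2,k=0: 2>0, c = 10+2 = 12
i=2,k=1: 2>1, c = 12+1 = 13
i=2,k=2: not 2>2, c = 13+3 = 16
i=2,k=3: not 2>3, c = 16+3 = 19
i=3,k=0: 3>0, c = 19+3 = 22
i=3,k=1: 3>1, c = 22+2 = 24
i=3,k=2: 3>2, c = 24+1 = 25
i=3,k=3: not 3>3, c = 25+3 = 28
i=4,k=0: 4>0, c = 28+4 = 32
i=4,k=1: 4>1, c = 32+3 = 35
i=4,k=2: 4>2, c = 35+2 = 37
i=4,k=3: 4>3, c = 37+1 = 38

38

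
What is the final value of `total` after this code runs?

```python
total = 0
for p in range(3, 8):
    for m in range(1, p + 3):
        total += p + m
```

p=3,m=1: total = 0+4 = 4
p=3,m=2: total = 4+5 = 9
p=3,m=3: total = 9+6 = 15
p=3,m=4: total = 15+7 = 22
p=3,m=5: total = 22+8 = 30
p=4,m=1: total = 30+5 = 35
p=4,m=2: total = 35+6 = 41
p=4,m=3: total = 41+7 = 48
p=4,m=4: total = 48+8 = 56
p=4,m=5: total = 56+9 = 65
p=4,m=6: total = 65+10 = 75
p=5,m=1: total = 75+6 = 81
p=5,m=2: total = 81+7 = 88
p=5,m=3: total = 88+8 = 96
p=5,m=4: total = 96+9 = 105
p=5,m=5: total = 105+10 = 115
p=5,m=6: total = 115+11 = 126
p=5,m=7: total = 126+12 = 138
p=6,m=1: total = 138+7 = 145
p=6,m=2: total = 145+8 = 153
p=6,m=3: total = 153+9 = 162
p=6,m=4: total = 162+10 = 172
p=6,m=5: total = 172+11 = 183
p=6,m=6: total = 183+12 = 195
p=6,m=7: total = 195+13 = 208
p=6,m=8: total = 208+14 = 222
p=7,m=1: total = 222+8 = 230
p=7,m=2: total = 230+9 = 239
p=7,m=3: total = 239+10 = 249
p=7,m=4: total = 249+11 = 260
p=7,m=5: total = 260+12 = 272
p=7,m=6: total = 272+13 = 285
p=7,m=7: total = 285+14 = 299
p=7,m=8: total = 299+15 = 314
p=7,m=9: total = 314+16 = 330

330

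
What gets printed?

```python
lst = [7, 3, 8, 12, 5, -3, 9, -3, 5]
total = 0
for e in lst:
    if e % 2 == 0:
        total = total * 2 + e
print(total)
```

28

e=7: not even
e=3: not even
e=8: even, total = 0*2+8 = 8
e=12: even, total = 8*2+12 = 28
e=5: not even
e=-3: not even
e=9: not even
e=-3: not even
e=5: not even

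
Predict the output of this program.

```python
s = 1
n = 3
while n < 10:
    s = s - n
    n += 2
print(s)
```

n=3: s = 1-3 = -2
n=5: s = (-2)-5 = -7
n=7: s = (-7)-7 = -14
n=9: s = (-14)-9 = -23

-23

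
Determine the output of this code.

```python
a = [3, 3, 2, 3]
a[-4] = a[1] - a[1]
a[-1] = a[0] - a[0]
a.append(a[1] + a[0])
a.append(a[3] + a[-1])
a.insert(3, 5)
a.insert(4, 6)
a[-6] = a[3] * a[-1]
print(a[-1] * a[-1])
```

9

a[-4] = a[1]-a[1] = 3-3 = 0 → [0, 3, 2, 3]
a[-1] = a[0]-a[0] = 0-0 = 0 → [0, 3, 2, 0]
append a[1]+a[0] = 3+0 = 3 → [0, 3, 2, 0, 3]
append a[3]+a[-1] = 0+3 = 3 → [0, 3, 2, 0, 3, 3]
insert 5 at 3 → [0, 3, 2, 5, 0, 3, 3]
insert 6 at 4 → [0, 3, 2, 5, 6, 0, 3, 3]
a[-6] = a[3]*a[-1] = 5*3 = 15 → [0, 3, 15, 5, 6, 0, 3, 3]
a[-1]*a[-1] = 3*3 = 9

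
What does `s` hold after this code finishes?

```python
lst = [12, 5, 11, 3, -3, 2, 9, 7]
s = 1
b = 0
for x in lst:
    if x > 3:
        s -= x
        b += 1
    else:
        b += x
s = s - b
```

-50

x=12: >3, s = 1-12 = -11; b=1
x=5: >3, s = (-11)-5 = -16; b=2
x=11: >3, s = (-16)-11 = -27; b=3
x=3: not >3; b=6
x=-3: not >3; b=3
x=2: not >3; b=5
x=9: >3, s = (-27)-9 = -36; b=6
x=7: >3, s = (-36)-7 = -43; b=7
s-b = (-43)-7 = -50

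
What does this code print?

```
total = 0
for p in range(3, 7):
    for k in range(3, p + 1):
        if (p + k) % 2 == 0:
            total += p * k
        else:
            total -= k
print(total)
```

110

p=3,k=3: even sum, total = 0+9 = 9
p=4,k=3: odd sum, total = 9-3 = 6
p=4,k=4: even sum, total = 6+16 = 22
p=5,k=3: even sum, total = 22+15 = 37
p=5,k=4: odd sum, total = 37-4 = 33
p=5,k=5: even sum, total = 33+25 = 58
p=6,k=3: odd sum, total = 58-3 = 55
p=6,k=4: even sum, total = 55+24 = 79
p=6,k=5: odd sum, total = 79-5 = 74
p=6,k=6: even sum, total = 74+36 = 110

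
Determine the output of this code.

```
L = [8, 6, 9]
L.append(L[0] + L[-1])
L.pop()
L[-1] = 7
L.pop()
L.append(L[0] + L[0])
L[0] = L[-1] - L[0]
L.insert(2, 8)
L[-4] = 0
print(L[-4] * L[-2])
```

append L[0]+L[-1] = 8+9 = 17 → [8, 6, 9, 17]
pop() removes 17 → [8, 6, 9]
L[-1] = 7 → [8, 6, 7]
pop() removes 7 → [8, 6]
append L[0]+L[0] = 8+8 = 16 → [8, 6, 16]
L[0] = L[-1]-L[0] = 16-8 = 8 → [8, 6, 16]
insert 8 at 2 → [8, 6, 8, 16]
L[-4] = 0 → [0, 6, 8, 16]
L[-4]*L[-2] = 0*8 = 0

0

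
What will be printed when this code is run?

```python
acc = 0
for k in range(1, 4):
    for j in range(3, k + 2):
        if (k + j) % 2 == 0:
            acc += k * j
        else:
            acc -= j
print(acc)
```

2

k=2,j=3: odd sum, acc = 0-3 = -3
k=3,j=3: even sum, acc = (-3)+9 = 6
k=3,j=4: odd sum, acc = 6-4 = 2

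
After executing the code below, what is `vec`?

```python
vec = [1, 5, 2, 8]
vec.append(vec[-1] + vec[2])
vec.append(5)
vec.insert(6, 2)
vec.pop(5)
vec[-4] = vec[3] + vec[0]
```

append vec[-1]+vec[2] = 8+2 = 10 → [1, 5, 2, 8, 10]
append 5 → [1, 5, 2, 8, 10, 5]
insert 2 at 6 → [1, 5, 2, 8, 10, 5, 2]
pop(5) removes 5 → [1, 5, 2, 8, 10, 2]
vec[-4] = vec[3]+vec[0] = 8+1 = 9 → [1, 5, 9, 8, 10, 2]

[1, 5, 9, 8, 10, 2]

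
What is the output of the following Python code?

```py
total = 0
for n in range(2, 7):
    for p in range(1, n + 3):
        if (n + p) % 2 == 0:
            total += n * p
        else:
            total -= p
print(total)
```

n=2,p=1: odd sum, total = 0-1 = -1
n=2,p=2: even sum, total = (-1)+4 = 3
n=2,p=3: odd sum, total = 3-3 = 0
n=2,p=4: even sum, total = 0+8 = 8
n=3,p=1: even sum, total = 8+3 = 11
n=3,p=2: odd sum, total = 11-2 = 9
n=3,p=3: even sum, total = 9+9 = 18
n=3,p=4: odd sum, total = 18-4 = 14
n=3,p=5: even sum, total = 14+15 = 29
n=4,p=1: odd sum, total = 29-1 = 28
n=4,p=2: even sum, total = 28+8 = 36
n=4,p=3: odd sum, total = 36-3 = 33
n=4,p=4: even sum, total = 33+16 = 49
n=4,p=5: odd sum, total = 49-5 = 44
n=4,p=6: even sum, total = 44+24 = 68
n=5,p=1: even sum, total = 68+5 = 73
n=5,p=2: odd sum, total = 73-2 = 71
n=5,p=3: even sum, total = 71+15 = 86
n=5,p=4: odd sum, total = 86-4 = 82
n=5,p=5: even sum, total = 82+25 = 107
n=5,p=6: odd sum, total = 107-6 = 101
n=5,p=7: even sum, total = 101+35 = 136
n=6,p=1: odd sum, total = 136-1 = 135
n=6,p=2: even sum, total = 135+12 = 147
n=6,p=3: odd sum, total = 147-3 = 144
n=6,p=4: even sum, total = 144+24 = 168
n=6,p=5: odd sum, total = 168-5 = 163
n=6,p=6: even sum, total = 163+36 = 199
n=6,p=7: odd sum, total = 199-7 = 192
n=6,p=8: even sum, total = 192+48 = 240

240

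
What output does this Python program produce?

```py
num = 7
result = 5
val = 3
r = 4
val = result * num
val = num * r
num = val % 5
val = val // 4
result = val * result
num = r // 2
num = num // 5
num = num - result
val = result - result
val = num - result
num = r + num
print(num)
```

-31

val = 5*7 = 35
val = 7*4 = 28
num = 28%5 = 3
val = 28//4 = 7
result = 7*5 = 35
num = 4//2 = 2
num = 2//5 = 0
num = 0-35 = -35
val = 35-35 = 0
val = (-35)-35 = -70
num = 4+(-35) = -31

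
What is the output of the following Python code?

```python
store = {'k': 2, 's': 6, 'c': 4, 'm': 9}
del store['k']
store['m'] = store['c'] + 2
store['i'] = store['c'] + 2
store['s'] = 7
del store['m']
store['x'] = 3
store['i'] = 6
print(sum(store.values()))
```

del 'k' → {'s': 6, 'c': 4, 'm': 9}
store['m'] = store['c']+2 = 6 → {'s': 6, 'c': 4, 'm': 6}
store['i'] = store['c']+2 = 6 → {'s': 6, 'c': 4, 'm': 6, 'i': 6}
store['s'] = 7 → {'s': 7, 'c': 4, 'm': 6, 'i': 6}
del 'm' → {'s': 7, 'c': 4, 'i': 6}
store['x'] = 3 → {'s': 7, 'c': 4, 'i': 6, 'x': 3}
store['i'] = 6 → {'s': 7, 'c': 4, 'i': 6, 'x': 3}
sum of values = 20

20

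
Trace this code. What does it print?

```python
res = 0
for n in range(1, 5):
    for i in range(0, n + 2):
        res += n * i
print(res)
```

n=1,i=0: res = 0+0 = 0
n=1,i=1: res = 0+1 = 1
n=1,i=2: res = 1+2 = 3
n=2,i=0: res = 3+0 = 3
n=2,i=1: res = 3+2 = 5
n=2,i=2: res = 5+4 = 9
n=2,i=3: res = 9+6 = 15
n=3,i=0: res = 15+0 = 15
n=3,i=1: res = 15+3 = 18
n=3,i=2: res = 18+6 = 24
n=3,i=3: res = 24+9 = 33
n=3,i=4: res = 33+12 = 45
n=4,i=0: res = 45+0 = 45
n=4,i=1: res = 45+4 = 49
n=4,i=2: res = 49+8 = 57
n=4,i=3: res = 57+12 = 69
n=4,i=4: res = 69+16 = 85
n=4,i=5: res = 85+20 = 105

105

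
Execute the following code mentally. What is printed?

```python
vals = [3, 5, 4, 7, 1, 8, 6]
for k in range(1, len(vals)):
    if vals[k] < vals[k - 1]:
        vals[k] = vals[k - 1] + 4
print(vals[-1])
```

k=1: 5>=3, unchanged → [3, 5, 4, 7, 1, 8, 6]
k=2: 4<5, vals[2] = 5+4 = 9 → [3, 5, 9, 7, 1, 8, 6]
k=3: 7<9, vals[3] = 9+4 = 13 → [3, 5, 9, 13, 1, 8, 6]
k=4: 1<13, vals[4] = 13+4 = 17 → [3, 5, 9, 13, 17, 8, 6]
k=5: 8<17, vals[5] = 17+4 = 21 → [3, 5, 9, 13, 17, 21, 6]
k=6: 6<21, vals[6] = 21+4 = 25 → [3, 5, 9, 13, 17, 21, 25]

25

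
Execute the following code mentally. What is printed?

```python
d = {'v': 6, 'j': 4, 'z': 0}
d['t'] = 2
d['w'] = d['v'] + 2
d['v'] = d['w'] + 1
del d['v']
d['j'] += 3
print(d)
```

{'j': 7, 'z': 0, 't': 2, 'w': 8}

d['t'] = 2 → {'v': 6, 'j': 4, 'z': 0, 't': 2}
d['w'] = d['v']+2 = 8 → {'v': 6, 'j': 4, 'z': 0, 't': 2, 'w': 8}
d['v'] = d['w']+1 = 9 → {'v': 9, 'j': 4, 'z': 0, 't': 2, 'w': 8}
del 'v' → {'j': 4, 'z': 0, 't': 2, 'w': 8}
d['j'] = 4+3 = 7 → {'j': 7, 'z': 0, 't': 2, 'w': 8}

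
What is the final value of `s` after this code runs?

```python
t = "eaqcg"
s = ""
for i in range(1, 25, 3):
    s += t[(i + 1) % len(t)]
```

i=1: add t[2]='q' → 'q'
i=4: add t[0]='e' → 'qe'
i=7: add t[3]='c' → 'qec'
i=10: add t[1]='a' → 'qeca'
i=13: add t[4]='g' → 'qecag'
i=16: add t[2]='q' → 'qecagq'
i=19: add t[0]='e' → 'qecagqe'
i=22: add t[3]='c' → 'qecagqec'

'qecagqec'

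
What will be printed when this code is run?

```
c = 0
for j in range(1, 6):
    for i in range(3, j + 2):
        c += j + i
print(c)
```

j=2,i=3: c = 0+5 = 5
j=3,i=3: c = 5+6 = 11
j=3,i=4: c = 11+7 = 18
j=4,i=3: c = 18+7 = 25
j=4,i=4: c = 25+8 = 33
j=4,i=5: c = 33+9 = 42
j=5,i=3: c = 42+8 = 50
j=5,i=4: c = 50+9 = 59
j=5,i=5: c = 59+10 = 69
j=5,i=6: c = 69+11 = 80

80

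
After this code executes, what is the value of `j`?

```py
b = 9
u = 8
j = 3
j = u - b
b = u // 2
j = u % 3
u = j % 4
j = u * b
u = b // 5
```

j = 8-9 = -1
b = 8//2 = 4
j = 8%3 = 2
u = 2%4 = 2
j = 2*4 = 8
u = 4//5 = 0

8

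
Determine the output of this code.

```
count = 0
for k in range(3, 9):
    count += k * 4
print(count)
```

k=3: count = 0+3*4 = 12
k=4: count = 12+4*4 = 28
k=5: count = 28+5*4 = 48
k=6: count = 48+6*4 = 72
k=7: count = 72+7*4 = 100
k=8: count = 100+8*4 = 132

132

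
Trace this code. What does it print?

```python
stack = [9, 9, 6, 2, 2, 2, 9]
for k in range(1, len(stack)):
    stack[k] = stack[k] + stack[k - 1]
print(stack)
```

[9, 18, 24, 26, 28, 30, 39]

k=1: stack[1] = 9+9 = 18 → [9, 18, 6, 2, 2, 2, 9]
k=2: stack[2] = 6+18 = 24 → [9, 18, 24, 2, 2, 2, 9]
k=3: stack[3] = 2+24 = 26 → [9, 18, 24, 26, 2, 2, 9]
k=4: stack[4] = 2+26 = 28 → [9, 18, 24, 26, 28, 2, 9]
k=5: stack[5] = 2+28 = 30 → [9, 18, 24, 26, 28, 30, 9]
k=6: stack[6] = 9+30 = 39 → [9, 18, 24, 26, 28, 30, 39]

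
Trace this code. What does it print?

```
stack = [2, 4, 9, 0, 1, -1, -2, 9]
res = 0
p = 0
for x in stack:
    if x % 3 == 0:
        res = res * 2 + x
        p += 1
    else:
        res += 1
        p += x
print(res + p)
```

x=2: not %3==0, res = 0+1 = 1; p=2
x=4: not %3==0, res = 1+1 = 2; p=6
x=9: %3==0, res = 2*2+9 = 13; p=7
x=0: %3==0, res = 13*2+0 = 26; p=8
x=1: not %3==0, res = 26+1 = 27; p=9
x=-1: not %3==0, res = 27+1 = 28; p=8
x=-2: not %3==0, res = 28+1 = 29; p=6
x=9: %3==0, res = 29*2+9 = 67; p=7
res+p = 67+7 = 74

74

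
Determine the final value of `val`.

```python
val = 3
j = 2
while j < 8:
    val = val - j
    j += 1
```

-24

j=2: val = 3-2 = 1
j=3: val = 1-3 = -2
j=4: val = (-2)-4 = -6
j=5: val = (-6)-5 = -11
j=6: val = (-11)-6 = -17
j=7: val = (-17)-7 = -24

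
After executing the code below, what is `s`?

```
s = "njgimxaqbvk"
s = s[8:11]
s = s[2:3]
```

'k'

slice [8:11] → 'bvk'
slice [2:3] → 'k'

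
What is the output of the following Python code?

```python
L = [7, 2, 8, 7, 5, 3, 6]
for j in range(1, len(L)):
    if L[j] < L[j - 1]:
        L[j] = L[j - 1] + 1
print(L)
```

[7, 8, 8, 9, 10, 11, 12]

j=1: 2<7, L[1] = 7+1 = 8 → [7, 8, 8, 7, 5, 3, 6]
j=2: 8>=8, unchanged → [7, 8, 8, 7, 5, 3, 6]
j=3: 7<8, L[3] = 8+1 = 9 → [7, 8, 8, 9, 5, 3, 6]
j=4: 5<9, L[4] = 9+1 = 10 → [7, 8, 8, 9, 10, 3, 6]
j=5: 3<10, L[5] = 10+1 = 11 → [7, 8, 8, 9, 10, 11, 6]
j=6: 6<11, L[6] = 11+1 = 12 → [7, 8, 8, 9, 10, 11, 12]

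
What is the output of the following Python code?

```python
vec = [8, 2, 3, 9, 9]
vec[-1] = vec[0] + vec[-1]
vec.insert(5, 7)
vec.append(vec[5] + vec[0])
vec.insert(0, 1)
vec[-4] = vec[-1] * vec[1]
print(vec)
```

vec[-1] = vec[0]+vec[-1] = 8+9 = 17 → [8, 2, 3, 9, 17]
insert 7 at 5 → [8, 2, 3, 9, 17, 7]
append vec[5]+vec[0] = 7+8 = 15 → [8, 2, 3, 9, 17, 7, 15]
insert 1 at 0 → [1, 8, 2, 3, 9, 17, 7, 15]
vec[-4] = vec[-1]*vec[1] = 15*8 = 120 → [1, 8, 2, 3, 120, 17, 7, 15]

[1, 8, 2, 3, 120, 17, 7, 15]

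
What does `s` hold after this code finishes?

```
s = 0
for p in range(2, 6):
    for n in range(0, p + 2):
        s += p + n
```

134

p=2,n=0: s = 0+2 = 2
p=2,n=1: s = 2+3 = 5
p=2,n=2: s = 5+4 = 9
p=2,n=3: s = 9+5 = 14
p=3,n=0: s = 14+3 = 17
p=3,n=1: s = 17+4 = 21
p=3,n=2: s = 21+5 = 26
p=3,n=3: s = 26+6 = 32
p=3,n=4: s = 32+7 = 39
p=4,n=0: s = 39+4 = 43
p=4,n=1: s = 43+5 = 48
p=4,n=2: s = 48+6 = 54
p=4,n=3: s = 54+7 = 61
p=4,n=4: s = 61+8 = 69
p=4,n=5: s = 69+9 = 78
p=5,n=0: s = 78+5 = 83
p=5,n=1: s = 83+6 = 89
p=5,n=2: s = 89+7 = 96
p=5,n=3: s = 96+8 = 104
p=5,n=4: s = 104+9 = 113
p=5,n=5: s = 113+10 = 123
p=5,n=6: s = 123+11 = 134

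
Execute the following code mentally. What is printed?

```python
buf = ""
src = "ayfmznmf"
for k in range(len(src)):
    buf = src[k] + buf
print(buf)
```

k=0: prepend 'a' → 'a'
k=1: prepend 'y' → 'ya'
k=2: prepend 'f' → 'fya'
k=3: prepend 'm' → 'mfya'
k=4: prepend 'z' → 'zmfya'
k=5: prepend 'n' → 'nzmfya'
k=6: prepend 'm' → 'mnzmfya'
k=7: prepend 'f' → 'fmnzmfya'

fmnzmfya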